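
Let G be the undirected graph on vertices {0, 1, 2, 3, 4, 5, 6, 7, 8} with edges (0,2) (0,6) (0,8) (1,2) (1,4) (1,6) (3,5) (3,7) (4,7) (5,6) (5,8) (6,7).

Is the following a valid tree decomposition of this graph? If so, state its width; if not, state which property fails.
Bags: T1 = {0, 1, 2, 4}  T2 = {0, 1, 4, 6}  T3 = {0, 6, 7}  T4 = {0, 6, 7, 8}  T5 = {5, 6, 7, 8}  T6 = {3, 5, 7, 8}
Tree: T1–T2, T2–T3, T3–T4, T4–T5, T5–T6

A tree decomposition must satisfy three properties: every vertex lies in some bag; for every edge, both endpoints lie together in some bag; and for every vertex, the bags containing it form a connected subtree. Here edge (4,7) lies in no bag, so the decomposition is invalid.

No — edge (4,7) lies in no bag.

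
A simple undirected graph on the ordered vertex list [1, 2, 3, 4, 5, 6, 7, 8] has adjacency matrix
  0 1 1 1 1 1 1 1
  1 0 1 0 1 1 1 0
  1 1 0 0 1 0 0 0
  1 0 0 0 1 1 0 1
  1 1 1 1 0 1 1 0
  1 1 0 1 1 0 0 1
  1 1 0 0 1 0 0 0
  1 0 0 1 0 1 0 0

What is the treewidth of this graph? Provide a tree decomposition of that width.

Every bag has size at most 4, so the width is 4 − 1 = 3 and tw(G) ≤ 3. For the lower bound, the 4 vertices {1, 4, 6, 8} are pairwise adjacent, and any tree decomposition puts a clique entirely inside one bag — forcing width ≥ 3. Combining the bounds, tw(G) = 3.

Treewidth 3.
Bags: B1 = {1, 4, 5, 6}  B2 = {1, 2, 5, 6}  B3 = {1, 2, 5, 7}  B4 = {1, 4, 6, 8}  B5 = {1, 2, 3, 5}
Tree: B1–B2, B2–B3, B1–B4, B3–B5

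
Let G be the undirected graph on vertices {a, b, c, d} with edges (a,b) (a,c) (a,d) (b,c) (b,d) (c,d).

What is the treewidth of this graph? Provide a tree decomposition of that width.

A single bag containing all 4 vertices is trivially a valid decomposition of width 3. For the lower bound, the 4 vertices {a, b, c, d} are pairwise adjacent, and any tree decomposition puts a clique entirely inside one bag — forcing width ≥ 3. Hence tw(G) = 3 exactly.

Treewidth 3.
One optimal decomposition is:
Bags: B1 = {a, b, c, d}
Tree: (single bag)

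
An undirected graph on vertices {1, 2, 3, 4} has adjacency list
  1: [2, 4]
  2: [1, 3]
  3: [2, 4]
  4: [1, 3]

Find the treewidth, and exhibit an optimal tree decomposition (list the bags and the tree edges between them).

Each bag holds 3 vertices, so the decomposition has width 2, which upper-bounds the treewidth. The edges 1–4–3–2–1 form a cycle, so G is not a tree and its treewidth is at least 2. The upper and lower bounds meet at 2, so that is the treewidth.

Treewidth 2.
One optimal decomposition is:
Bags: B1 = {1, 3, 4}  B2 = {1, 2, 3}
Tree: B1–B2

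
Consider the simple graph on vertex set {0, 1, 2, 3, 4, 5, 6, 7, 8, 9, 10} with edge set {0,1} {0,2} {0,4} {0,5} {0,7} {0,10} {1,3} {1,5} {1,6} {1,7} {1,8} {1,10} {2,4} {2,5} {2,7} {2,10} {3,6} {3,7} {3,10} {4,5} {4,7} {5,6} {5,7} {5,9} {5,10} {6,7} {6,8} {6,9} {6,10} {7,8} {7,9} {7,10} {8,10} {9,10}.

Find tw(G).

A width-4 tree decomposition is:
Bags: B1 = {0, 1, 5, 7, 10}  B2 = {0, 2, 5, 7, 10}  B3 = {1, 5, 6, 7, 10}  B4 = {1, 6, 7, 8, 10}  B5 = {0, 2, 4, 5, 7}  B6 = {1, 3, 6, 7, 10}  B7 = {5, 6, 7, 9, 10}
Tree: B1–B2, B1–B3, B3–B4, B2–B5, B4–B6, B3–B7
Every bag has size at most 5, so the width is 5 − 1 = 4 and tw(G) ≤ 4. On the other hand G contains the 5-clique {0, 1, 5, 7, 10}. A clique must lie in a single bag of any decomposition, so no decomposition can have width below 4. Combining the bounds, tw(G) = 4.

4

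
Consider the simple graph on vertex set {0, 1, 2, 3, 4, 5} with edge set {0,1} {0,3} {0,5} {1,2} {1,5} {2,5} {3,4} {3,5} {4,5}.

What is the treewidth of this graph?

2

A width-2 tree decomposition is:
Bags: B1 = {3, 4, 5}  B2 = {0, 3, 5}  B3 = {0, 1, 5}  B4 = {1, 2, 5}
Tree: B1–B2, B2–B3, B3–B4
The largest bag has 3 vertices, giving width 2; this decomposition certifies tw(G) ≤ 2. On the other hand G contains the 3-clique {0, 1, 5}. A clique must lie in a single bag of any decomposition, so no decomposition can have width below 2. Therefore the treewidth is 2.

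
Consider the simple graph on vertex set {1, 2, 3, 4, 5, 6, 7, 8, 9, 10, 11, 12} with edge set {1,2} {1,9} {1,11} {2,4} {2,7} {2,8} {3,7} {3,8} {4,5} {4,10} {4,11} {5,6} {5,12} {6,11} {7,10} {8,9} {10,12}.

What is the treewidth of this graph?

3

A width-3 tree decomposition is:
Bags: B1 = {1, 3, 8, 9}  B2 = {1, 2, 3, 8}  B3 = {1, 2, 3, 7}  B4 = {1, 2, 7, 11}  B5 = {2, 4, 7, 11}  B6 = {4, 7, 10, 11}  B7 = {4, 6, 10, 11}  B8 = {4, 5, 6, 10}  B9 = {5, 6, 10, 12}
Tree: B1–B2, B2–B3, B3–B4, B4–B5, B5–B6, B6–B7, B7–B8, B8–B9
Every bag has size at most 4, so the width is 4 − 1 = 3 and tw(G) ≤ 3. For the lower bound: the 4 vertex sets {3,8,9}, {1}, {2}, {4,7,10,11} are disjoint, each induces a connected subgraph, and every pair is joined by at least one edge of G. Contracting each set to a single vertex therefore yields K_{4} as a minor, and since treewidth is minor-monotone, tw(G) ≥ tw(K_{4}) = 3. Combining the bounds, tw(G) = 3.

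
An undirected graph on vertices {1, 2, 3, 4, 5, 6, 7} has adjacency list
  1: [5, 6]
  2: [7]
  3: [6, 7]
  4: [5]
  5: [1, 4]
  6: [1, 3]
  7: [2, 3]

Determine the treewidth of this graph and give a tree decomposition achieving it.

Each bag holds 2 vertices, so the decomposition has width 1, which upper-bounds the treewidth. G has an edge, so its treewidth is at least 1. Therefore the treewidth is 1.

Treewidth 1.
One such decomposition:
Bags: B1 = {2, 7}  B2 = {3, 7}  B3 = {3, 6}  B4 = {1, 6}  B5 = {1, 5}  B6 = {4, 5}
Tree: B1–B2, B2–B3, B3–B4, B4–B5, B5–B6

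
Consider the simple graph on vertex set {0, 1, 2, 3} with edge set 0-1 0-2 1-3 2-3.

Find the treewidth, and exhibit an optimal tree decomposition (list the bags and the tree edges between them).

Each bag holds 3 vertices, so the decomposition has width 2, which upper-bounds the treewidth. The edges 0–2–3–1–0 form a cycle, so G is not a tree and its treewidth is at least 2. Therefore the treewidth is 2.

Treewidth 2.
One such decomposition:
Bags: B1 = {0, 2, 3}  B2 = {0, 1, 3}
Tree: B1–B2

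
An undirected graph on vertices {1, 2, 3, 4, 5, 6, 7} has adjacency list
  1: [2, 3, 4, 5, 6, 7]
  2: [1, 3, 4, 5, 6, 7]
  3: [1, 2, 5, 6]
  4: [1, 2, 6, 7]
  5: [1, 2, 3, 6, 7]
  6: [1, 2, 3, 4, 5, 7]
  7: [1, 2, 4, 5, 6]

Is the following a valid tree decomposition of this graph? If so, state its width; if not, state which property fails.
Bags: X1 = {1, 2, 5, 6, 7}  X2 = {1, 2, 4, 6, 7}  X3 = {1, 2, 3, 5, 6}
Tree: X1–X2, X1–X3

Vertex coverage: the bags together contain {1, 2, 3, 4, 5, 6, 7}, the full vertex set. Edge coverage: each edge of G has both endpoints in at least one bag. Running intersection: for every vertex, the bags containing it form a connected subtree. All three properties hold, so this is a valid tree decomposition of width max|bag| − 1 = 4, and hence tw(G) ≤ 4.

Yes; width 4.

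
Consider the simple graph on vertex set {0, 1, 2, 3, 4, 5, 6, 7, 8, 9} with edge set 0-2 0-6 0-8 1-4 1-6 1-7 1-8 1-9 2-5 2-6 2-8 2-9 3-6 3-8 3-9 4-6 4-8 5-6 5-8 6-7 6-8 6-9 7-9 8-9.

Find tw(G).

3

A width-3 tree decomposition is:
Bags: B1 = {2, 5, 6, 8}  B2 = {2, 6, 8, 9}  B3 = {1, 6, 8, 9}  B4 = {1, 4, 6, 8}  B5 = {1, 6, 7, 9}  B6 = {0, 2, 6, 8}  B7 = {3, 6, 8, 9}
Tree: B1–B2, B2–B3, B3–B4, B3–B5, B1–B6, B2–B7
The largest bag has 4 vertices, giving width 3; this decomposition certifies tw(G) ≤ 3. On the other hand G contains the 4-clique {1, 6, 8, 9}. A clique must lie in a single bag of any decomposition, so no decomposition can have width below 3. The upper and lower bounds meet at 3, so that is the treewidth.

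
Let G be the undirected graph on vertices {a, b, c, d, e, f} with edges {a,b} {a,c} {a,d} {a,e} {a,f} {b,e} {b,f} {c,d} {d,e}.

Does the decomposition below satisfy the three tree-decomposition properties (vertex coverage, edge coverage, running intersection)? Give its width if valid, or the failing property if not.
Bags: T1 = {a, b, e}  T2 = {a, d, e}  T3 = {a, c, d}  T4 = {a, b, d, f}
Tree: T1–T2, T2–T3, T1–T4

A tree decomposition must satisfy three properties: every vertex lies in some bag; for every edge, both endpoints lie together in some bag; and for every vertex, the bags containing it form a connected subtree. Here bags containing vertex d are not connected in the tree, so the decomposition is invalid.

No — bags containing vertex d are not connected in the tree.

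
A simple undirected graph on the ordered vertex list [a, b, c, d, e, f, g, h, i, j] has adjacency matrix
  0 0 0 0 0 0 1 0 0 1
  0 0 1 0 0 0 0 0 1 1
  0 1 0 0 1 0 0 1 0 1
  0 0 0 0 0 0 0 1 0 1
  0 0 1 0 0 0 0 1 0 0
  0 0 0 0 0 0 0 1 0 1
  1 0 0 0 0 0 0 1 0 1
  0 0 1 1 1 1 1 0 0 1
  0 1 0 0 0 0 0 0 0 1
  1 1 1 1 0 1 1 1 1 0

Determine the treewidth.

A width-2 tree decomposition is:
Bags: B1 = {c, e, h}  B2 = {c, h, j}  B3 = {b, c, j}  B4 = {d, h, j}  B5 = {g, h, j}  B6 = {f, h, j}  B7 = {a, g, j}  B8 = {b, i, j}
Tree: B1–B2, B2–B3, B2–B4, B2–B5, B5–B6, B5–B7, B3–B8
Every bag has size at most 3, so the width is 3 − 1 = 2 and tw(G) ≤ 2. For the lower bound, the 3 vertices {d, h, j} are pairwise adjacent, and any tree decomposition puts a clique entirely inside one bag — forcing width ≥ 2. Therefore the treewidth is 2.

2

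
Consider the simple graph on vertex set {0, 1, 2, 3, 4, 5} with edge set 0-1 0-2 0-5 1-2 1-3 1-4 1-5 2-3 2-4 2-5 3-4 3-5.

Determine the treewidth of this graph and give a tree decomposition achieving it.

Treewidth 3.
One such decomposition:
Bags: B1 = {0, 1, 2, 5}  B2 = {1, 2, 3, 5}  B3 = {1, 2, 3, 4}
Tree: B1–B2, B2–B3

Every bag has size at most 4, so the width is 4 − 1 = 3 and tw(G) ≤ 3. For the lower bound, the 4 vertices {0, 1, 2, 5} are pairwise adjacent, and any tree decomposition puts a clique entirely inside one bag — forcing width ≥ 3. Combining the bounds, tw(G) = 3.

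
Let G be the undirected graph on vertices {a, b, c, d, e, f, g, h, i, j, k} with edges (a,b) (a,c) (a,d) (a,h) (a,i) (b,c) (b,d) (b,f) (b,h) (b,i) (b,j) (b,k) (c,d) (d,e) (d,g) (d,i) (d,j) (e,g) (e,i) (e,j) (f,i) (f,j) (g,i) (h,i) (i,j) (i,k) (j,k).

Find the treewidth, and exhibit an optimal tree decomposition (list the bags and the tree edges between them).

Treewidth 3.
One such decomposition:
Bags: B1 = {b, d, i, j}  B2 = {a, b, d, i}  B3 = {a, b, c, d}  B4 = {b, f, i, j}  B5 = {d, e, i, j}  B6 = {b, i, j, k}  B7 = {a, b, h, i}  B8 = {d, e, g, i}
Tree: B1–B2, B2–B3, B1–B4, B1–B5, B1–B6, B2–B7, B5–B8

The largest bag has 4 vertices, giving width 3; this decomposition certifies tw(G) ≤ 3. For the lower bound, the 4 vertices {a, b, c, d} are pairwise adjacent, and any tree decomposition puts a clique entirely inside one bag — forcing width ≥ 3. Hence tw(G) = 3 exactly.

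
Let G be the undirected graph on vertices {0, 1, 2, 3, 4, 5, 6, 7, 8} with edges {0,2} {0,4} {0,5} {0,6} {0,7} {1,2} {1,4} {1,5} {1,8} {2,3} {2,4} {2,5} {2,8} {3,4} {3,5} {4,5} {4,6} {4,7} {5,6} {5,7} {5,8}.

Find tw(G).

3

A width-3 tree decomposition is:
Bags: B1 = {2, 3, 4, 5}  B2 = {1, 2, 4, 5}  B3 = {0, 2, 4, 5}  B4 = {1, 2, 5, 8}  B5 = {0, 4, 5, 7}  B6 = {0, 4, 5, 6}
Tree: B1–B2, B2–B3, B2–B4, B3–B5, B3–B6
Every bag has size at most 4, so the width is 4 − 1 = 3 and tw(G) ≤ 3. On the other hand G contains the 4-clique {1, 2, 5, 8}. A clique must lie in a single bag of any decomposition, so no decomposition can have width below 3. Hence tw(G) = 3 exactly.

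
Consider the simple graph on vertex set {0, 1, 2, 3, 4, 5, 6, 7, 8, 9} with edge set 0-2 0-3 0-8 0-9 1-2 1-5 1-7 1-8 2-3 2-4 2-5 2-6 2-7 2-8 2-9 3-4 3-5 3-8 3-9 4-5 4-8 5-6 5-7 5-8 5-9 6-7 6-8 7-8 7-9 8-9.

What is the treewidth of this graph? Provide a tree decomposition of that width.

The largest bag has 5 vertices, giving width 4; this decomposition certifies tw(G) ≤ 4. Conversely, {0, 2, 3, 8, 9} is a clique of size 5, and the vertices of any clique must share a bag in every tree decomposition; so some bag has ≥ 5 vertices and tw(G) ≥ 4. The upper and lower bounds meet at 4, so that is the treewidth.

Treewidth 4.
One optimal decomposition is:
Bags: B1 = {2, 5, 7, 8, 9}  B2 = {2, 5, 6, 7, 8}  B3 = {2, 3, 5, 8, 9}  B4 = {1, 2, 5, 7, 8}  B5 = {0, 2, 3, 8, 9}  B6 = {2, 3, 4, 5, 8}
Tree: B1–B2, B1–B3, B1–B4, B3–B5, B3–B6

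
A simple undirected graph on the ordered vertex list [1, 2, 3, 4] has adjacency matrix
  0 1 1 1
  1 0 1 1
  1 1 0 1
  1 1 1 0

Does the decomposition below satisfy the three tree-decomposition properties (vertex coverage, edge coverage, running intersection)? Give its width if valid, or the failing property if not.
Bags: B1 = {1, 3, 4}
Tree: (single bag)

No — vertex 2 appears in no bag.

A tree decomposition must satisfy three properties: every vertex lies in some bag; for every edge, both endpoints lie together in some bag; and for every vertex, the bags containing it form a connected subtree. Here vertex 2 appears in no bag, so the decomposition is invalid.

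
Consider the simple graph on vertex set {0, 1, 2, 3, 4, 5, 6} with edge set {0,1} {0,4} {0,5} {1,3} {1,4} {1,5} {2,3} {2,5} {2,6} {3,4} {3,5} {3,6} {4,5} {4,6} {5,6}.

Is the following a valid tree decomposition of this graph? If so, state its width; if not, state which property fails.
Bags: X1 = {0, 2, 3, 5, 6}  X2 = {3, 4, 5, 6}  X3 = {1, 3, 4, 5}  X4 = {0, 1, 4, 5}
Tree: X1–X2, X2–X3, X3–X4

A tree decomposition must satisfy three properties: every vertex lies in some bag; for every edge, both endpoints lie together in some bag; and for every vertex, the bags containing it form a connected subtree. Here bags containing vertex 0 are not connected in the tree, so the decomposition is invalid.

No — bags containing vertex 0 are not connected in the tree.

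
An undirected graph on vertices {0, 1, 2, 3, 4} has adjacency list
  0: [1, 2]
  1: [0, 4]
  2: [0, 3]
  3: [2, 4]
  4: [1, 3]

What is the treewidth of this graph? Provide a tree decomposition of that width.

The largest bag has 3 vertices, giving width 2; this decomposition certifies tw(G) ≤ 2. Since 1–4–3–2–0–1 is a cycle in G, G is not acyclic. Forests are exactly the graphs of treewidth ≤ 1, so tw(G) ≥ 2. Combining the bounds, tw(G) = 2.

Treewidth 2.
One optimal decomposition is:
Bags: B1 = {1, 3, 4}  B2 = {1, 2, 3}  B3 = {0, 1, 2}
Tree: B1–B2, B2–B3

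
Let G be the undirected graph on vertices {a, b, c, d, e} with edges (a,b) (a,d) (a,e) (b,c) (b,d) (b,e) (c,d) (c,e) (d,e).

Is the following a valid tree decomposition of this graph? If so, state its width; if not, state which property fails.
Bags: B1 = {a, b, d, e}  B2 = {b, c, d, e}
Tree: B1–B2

Yes; width 3.

Vertex coverage: the bags together contain {a, b, c, d, e}, the full vertex set. Edge coverage: each edge of G has both endpoints in at least one bag. Running intersection: for every vertex, the bags containing it form a connected subtree. All three properties hold, so this is a valid tree decomposition of width max|bag| − 1 = 3, and hence tw(G) ≤ 3.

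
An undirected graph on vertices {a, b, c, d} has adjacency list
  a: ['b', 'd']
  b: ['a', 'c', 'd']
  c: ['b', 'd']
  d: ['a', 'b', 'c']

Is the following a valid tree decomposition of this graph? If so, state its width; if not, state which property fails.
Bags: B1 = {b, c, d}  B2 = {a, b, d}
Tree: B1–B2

Every vertex of G appears in some bag (union = {a, b, c, d}); every edge is covered by a bag; and for each vertex v the set of bags containing v is connected in the bag tree. The decomposition is therefore valid. The largest bag has 3 vertices, so the width is 2.

Yes; width 2.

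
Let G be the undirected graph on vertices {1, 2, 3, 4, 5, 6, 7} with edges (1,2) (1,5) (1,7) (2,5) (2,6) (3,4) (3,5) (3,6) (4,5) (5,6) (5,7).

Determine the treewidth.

A width-2 tree decomposition is:
Bags: B1 = {1, 2, 5}  B2 = {2, 5, 6}  B3 = {3, 5, 6}  B4 = {1, 5, 7}  B5 = {3, 4, 5}
Tree: B1–B2, B2–B3, B1–B4, B3–B5
The largest bag has 3 vertices, giving width 2; this decomposition certifies tw(G) ≤ 2. For the lower bound, the 3 vertices {1, 2, 5} are pairwise adjacent, and any tree decomposition puts a clique entirely inside one bag — forcing width ≥ 2. Hence tw(G) = 2 exactly.

2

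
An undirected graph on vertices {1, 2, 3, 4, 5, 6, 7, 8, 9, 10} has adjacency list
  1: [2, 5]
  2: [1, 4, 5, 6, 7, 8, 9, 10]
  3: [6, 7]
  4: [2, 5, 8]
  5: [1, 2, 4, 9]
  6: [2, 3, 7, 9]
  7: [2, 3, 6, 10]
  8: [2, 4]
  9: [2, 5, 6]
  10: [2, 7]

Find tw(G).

2

A width-2 tree decomposition is:
Bags: B1 = {2, 6, 7}  B2 = {2, 6, 9}  B3 = {2, 5, 9}  B4 = {2, 4, 5}  B5 = {2, 4, 8}  B6 = {1, 2, 5}  B7 = {2, 7, 10}  B8 = {3, 6, 7}
Tree: B1–B2, B2–B3, B3–B4, B4–B5, B4–B6, B1–B7, B1–B8
The largest bag has 3 vertices, giving width 2; this decomposition certifies tw(G) ≤ 2. On the other hand G contains the 3-clique {2, 5, 9}. A clique must lie in a single bag of any decomposition, so no decomposition can have width below 2. The upper and lower bounds meet at 2, so that is the treewidth.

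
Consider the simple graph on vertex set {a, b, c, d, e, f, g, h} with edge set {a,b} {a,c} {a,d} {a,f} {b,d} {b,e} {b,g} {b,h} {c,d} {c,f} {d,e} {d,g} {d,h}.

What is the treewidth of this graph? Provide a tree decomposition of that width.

The largest bag has 3 vertices, giving width 2; this decomposition certifies tw(G) ≤ 2. For the lower bound, the 3 vertices {a, c, d} are pairwise adjacent, and any tree decomposition puts a clique entirely inside one bag — forcing width ≥ 2. Therefore the treewidth is 2.

Treewidth 2.
One optimal decomposition is:
Bags: B1 = {a, c, f}  B2 = {a, c, d}  B3 = {a, b, d}  B4 = {b, d, e}  B5 = {b, d, g}  B6 = {b, d, h}
Tree: B1–B2, B2–B3, B3–B4, B4–B5, B5–B6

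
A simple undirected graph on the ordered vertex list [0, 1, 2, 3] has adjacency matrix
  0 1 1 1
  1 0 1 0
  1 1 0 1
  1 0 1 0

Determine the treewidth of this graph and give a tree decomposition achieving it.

Each bag holds 3 vertices, so the decomposition has width 2, which upper-bounds the treewidth. Conversely, {0, 1, 2} is a clique of size 3, and the vertices of any clique must share a bag in every tree decomposition; so some bag has ≥ 3 vertices and tw(G) ≥ 2. Hence tw(G) = 2 exactly.

Treewidth 2.
Bags: B1 = {0, 2, 3}  B2 = {0, 1, 2}
Tree: B1–B2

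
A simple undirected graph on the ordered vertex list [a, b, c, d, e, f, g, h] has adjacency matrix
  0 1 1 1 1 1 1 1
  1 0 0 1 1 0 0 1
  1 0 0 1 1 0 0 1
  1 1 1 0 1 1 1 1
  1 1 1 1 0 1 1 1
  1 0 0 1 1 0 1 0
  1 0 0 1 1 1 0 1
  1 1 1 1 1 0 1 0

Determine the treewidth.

A width-4 tree decomposition is:
Bags: B1 = {a, d, e, f, g}  B2 = {a, d, e, g, h}  B3 = {a, b, d, e, h}  B4 = {a, c, d, e, h}
Tree: B1–B2, B2–B3, B3–B4
Each bag holds 5 vertices, so the decomposition has width 4, which upper-bounds the treewidth. Conversely, {a, d, e, g, h} is a clique of size 5, and the vertices of any clique must share a bag in every tree decomposition; so some bag has ≥ 5 vertices and tw(G) ≥ 4. Therefore the treewidth is 4.

4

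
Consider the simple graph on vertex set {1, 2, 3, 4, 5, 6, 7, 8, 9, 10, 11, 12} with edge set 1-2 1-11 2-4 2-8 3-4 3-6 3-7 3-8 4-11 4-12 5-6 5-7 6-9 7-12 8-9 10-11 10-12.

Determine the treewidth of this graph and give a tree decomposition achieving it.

The largest bag has 4 vertices, giving width 3; this decomposition certifies tw(G) ≤ 3. For the lower bound: the 4 vertex sets {5,6,9}, {7}, {3}, {2,4,8,12} are disjoint, each induces a connected subgraph, and every pair is joined by at least one edge of G. Contracting each set to a single vertex therefore yields K_{4} as a minor, and since treewidth is minor-monotone, tw(G) ≥ tw(K_{4}) = 3. Therefore the treewidth is 3.

Treewidth 3.
One optimal decomposition is:
Bags: B1 = {5, 6, 7, 9}  B2 = {3, 6, 7, 9}  B3 = {3, 7, 8, 9}  B4 = {3, 7, 8, 12}  B5 = {3, 4, 8, 12}  B6 = {2, 4, 8, 12}  B7 = {2, 4, 10, 12}  B8 = {2, 4, 10, 11}  B9 = {1, 2, 10, 11}
Tree: B1–B2, B2–B3, B3–B4, B4–B5, B5–B6, B6–B7, B7–B8, B8–B9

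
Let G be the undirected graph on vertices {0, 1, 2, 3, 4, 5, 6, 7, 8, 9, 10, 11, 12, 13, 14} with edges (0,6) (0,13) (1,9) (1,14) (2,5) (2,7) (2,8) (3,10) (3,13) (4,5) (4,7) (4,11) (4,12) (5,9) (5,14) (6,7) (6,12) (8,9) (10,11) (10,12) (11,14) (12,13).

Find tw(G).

A width-3 tree decomposition is:
Bags: B1 = {0, 3, 6, 13}  B2 = {3, 6, 12, 13}  B3 = {3, 6, 10, 12}  B4 = {6, 7, 10, 12}  B5 = {4, 7, 10, 12}  B6 = {4, 7, 10, 11}  B7 = {2, 4, 7, 11}  B8 = {2, 4, 5, 11}  B9 = {2, 5, 11, 14}  B10 = {2, 5, 8, 14}  B11 = {5, 8, 9, 14}  B12 = {1, 8, 9, 14}
Tree: B1–B2, B2–B3, B3–B4, B4–B5, B5–B6, B6–B7, B7–B8, B8–B9, B9–B10, B10–B11, B11–B12
Every bag has size at most 4, so the width is 4 − 1 = 3 and tw(G) ≤ 3. For the lower bound: the 4 vertex sets {0,3,13}, {6}, {12}, {4,7,10,11} are disjoint, each induces a connected subgraph, and every pair is joined by at least one edge of G. Contracting each set to a single vertex therefore yields K_{4} as a minor, and since treewidth is minor-monotone, tw(G) ≥ tw(K_{4}) = 3. Combining the bounds, tw(G) = 3.

3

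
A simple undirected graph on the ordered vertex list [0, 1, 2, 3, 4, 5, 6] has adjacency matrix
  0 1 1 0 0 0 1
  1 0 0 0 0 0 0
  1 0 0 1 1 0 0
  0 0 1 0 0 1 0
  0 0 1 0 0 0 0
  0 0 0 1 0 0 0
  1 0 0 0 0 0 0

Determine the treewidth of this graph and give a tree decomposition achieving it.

Treewidth 1.
Bags: B1 = {0, 2}  B2 = {2, 3}  B3 = {0, 1}  B4 = {2, 4}  B5 = {3, 5}  B6 = {0, 6}
Tree: B1–B2, B1–B3, B1–B4, B2–B5, B3–B6

Each bag holds 2 vertices, so the decomposition has width 1, which upper-bounds the treewidth. G has an edge, so its treewidth is at least 1. Therefore the treewidth is 1.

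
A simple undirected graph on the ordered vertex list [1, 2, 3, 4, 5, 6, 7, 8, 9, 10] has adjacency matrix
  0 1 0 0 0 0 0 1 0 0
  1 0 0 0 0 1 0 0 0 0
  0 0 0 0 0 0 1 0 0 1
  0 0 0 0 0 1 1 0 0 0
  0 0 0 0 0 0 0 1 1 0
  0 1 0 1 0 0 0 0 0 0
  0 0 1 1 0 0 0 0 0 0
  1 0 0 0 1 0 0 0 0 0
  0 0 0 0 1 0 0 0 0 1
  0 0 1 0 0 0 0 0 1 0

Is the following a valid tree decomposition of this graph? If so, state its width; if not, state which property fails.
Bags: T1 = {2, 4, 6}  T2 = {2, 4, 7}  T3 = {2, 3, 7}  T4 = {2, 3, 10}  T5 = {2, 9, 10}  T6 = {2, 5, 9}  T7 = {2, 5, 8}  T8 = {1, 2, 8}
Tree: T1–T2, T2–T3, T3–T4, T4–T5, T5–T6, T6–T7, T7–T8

Yes; width 2.

Checking the three conditions: (i) the bags cover all of {1, 2, 3, 4, 5, 6, 7, 8, 9, 10}; (ii) for each edge, some bag contains both endpoints; (iii) the bags containing any fixed vertex form a subtree. All hold, so the decomposition is valid with width 3 − 1 = 2.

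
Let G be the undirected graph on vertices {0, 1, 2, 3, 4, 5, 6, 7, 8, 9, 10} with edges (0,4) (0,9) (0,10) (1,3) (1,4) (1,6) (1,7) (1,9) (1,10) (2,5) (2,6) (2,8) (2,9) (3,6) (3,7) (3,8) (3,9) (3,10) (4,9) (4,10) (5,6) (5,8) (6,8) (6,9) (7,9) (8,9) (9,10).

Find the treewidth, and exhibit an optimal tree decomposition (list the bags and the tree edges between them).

Treewidth 3.
Bags: B1 = {1, 3, 6, 9}  B2 = {1, 3, 7, 9}  B3 = {1, 3, 9, 10}  B4 = {3, 6, 8, 9}  B5 = {1, 4, 9, 10}  B6 = {2, 6, 8, 9}  B7 = {2, 5, 6, 8}  B8 = {0, 4, 9, 10}
Tree: B1–B2, B1–B3, B1–B4, B3–B5, B4–B6, B6–B7, B5–B8

Every bag has size at most 4, so the width is 4 − 1 = 3 and tw(G) ≤ 3. For the lower bound, the 4 vertices {0, 4, 9, 10} are pairwise adjacent, and any tree decomposition puts a clique entirely inside one bag — forcing width ≥ 3. Therefore the treewidth is 3.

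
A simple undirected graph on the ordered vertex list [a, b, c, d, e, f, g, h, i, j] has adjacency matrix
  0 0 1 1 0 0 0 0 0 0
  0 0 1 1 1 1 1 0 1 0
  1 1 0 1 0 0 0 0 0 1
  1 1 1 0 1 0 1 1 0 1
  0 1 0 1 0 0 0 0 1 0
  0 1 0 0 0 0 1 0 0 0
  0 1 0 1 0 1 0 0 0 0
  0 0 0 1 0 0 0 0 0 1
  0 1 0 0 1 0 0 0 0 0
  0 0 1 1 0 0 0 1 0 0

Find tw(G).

A width-2 tree decomposition is:
Bags: B1 = {b, d, g}  B2 = {b, d, e}  B3 = {b, c, d}  B4 = {a, c, d}  B5 = {b, f, g}  B6 = {b, e, i}  B7 = {c, d, j}  B8 = {d, h, j}
Tree: B1–B2, B1–B3, B3–B4, B1–B5, B2–B6, B3–B7, B7–B8
The largest bag has 3 vertices, giving width 2; this decomposition certifies tw(G) ≤ 2. On the other hand G contains the 3-clique {d, h, j}. A clique must lie in a single bag of any decomposition, so no decomposition can have width below 2. Hence tw(G) = 2 exactly.

2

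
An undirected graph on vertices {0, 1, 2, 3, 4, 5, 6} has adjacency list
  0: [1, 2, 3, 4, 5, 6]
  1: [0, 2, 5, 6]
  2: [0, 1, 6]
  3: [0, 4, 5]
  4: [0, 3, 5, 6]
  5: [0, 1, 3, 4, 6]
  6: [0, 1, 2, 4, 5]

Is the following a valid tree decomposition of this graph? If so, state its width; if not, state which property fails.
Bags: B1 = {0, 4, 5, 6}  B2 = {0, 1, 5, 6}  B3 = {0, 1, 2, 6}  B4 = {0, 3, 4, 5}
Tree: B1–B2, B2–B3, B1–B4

Yes; width 3.

Every vertex of G appears in some bag (union = {0, 1, 2, 3, 4, 5, 6}); every edge is covered by a bag; and for each vertex v the set of bags containing v is connected in the bag tree. The decomposition is therefore valid. The largest bag has 4 vertices, so the width is 3.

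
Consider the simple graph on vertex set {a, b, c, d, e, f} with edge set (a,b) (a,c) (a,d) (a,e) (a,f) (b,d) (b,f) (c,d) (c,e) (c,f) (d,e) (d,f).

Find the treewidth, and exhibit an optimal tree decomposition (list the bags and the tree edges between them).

The largest bag has 4 vertices, giving width 3; this decomposition certifies tw(G) ≤ 3. On the other hand G contains the 4-clique {a, c, d, e}. A clique must lie in a single bag of any decomposition, so no decomposition can have width below 3. Hence tw(G) = 3 exactly.

Treewidth 3.
One such decomposition:
Bags: B1 = {a, b, d, f}  B2 = {a, c, d, f}  B3 = {a, c, d, e}
Tree: B1–B2, B2–B3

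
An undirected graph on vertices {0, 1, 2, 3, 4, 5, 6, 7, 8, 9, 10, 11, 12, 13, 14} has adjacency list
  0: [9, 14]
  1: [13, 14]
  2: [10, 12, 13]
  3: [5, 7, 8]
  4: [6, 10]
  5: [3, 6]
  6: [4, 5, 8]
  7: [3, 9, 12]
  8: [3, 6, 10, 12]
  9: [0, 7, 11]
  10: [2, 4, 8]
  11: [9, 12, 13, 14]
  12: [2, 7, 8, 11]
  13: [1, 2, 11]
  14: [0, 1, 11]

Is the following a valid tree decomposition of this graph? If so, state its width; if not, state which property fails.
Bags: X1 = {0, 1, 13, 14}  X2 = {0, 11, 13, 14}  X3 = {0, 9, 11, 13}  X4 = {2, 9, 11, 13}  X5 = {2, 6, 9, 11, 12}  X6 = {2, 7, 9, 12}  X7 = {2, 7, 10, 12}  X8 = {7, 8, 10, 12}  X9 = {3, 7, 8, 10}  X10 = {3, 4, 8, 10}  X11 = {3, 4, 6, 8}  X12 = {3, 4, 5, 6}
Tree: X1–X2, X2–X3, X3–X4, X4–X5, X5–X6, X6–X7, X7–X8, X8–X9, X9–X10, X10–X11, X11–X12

No — bags containing vertex 6 are not connected in the tree.

A tree decomposition must satisfy three properties: every vertex lies in some bag; for every edge, both endpoints lie together in some bag; and for every vertex, the bags containing it form a connected subtree. Here bags containing vertex 6 are not connected in the tree, so the decomposition is invalid.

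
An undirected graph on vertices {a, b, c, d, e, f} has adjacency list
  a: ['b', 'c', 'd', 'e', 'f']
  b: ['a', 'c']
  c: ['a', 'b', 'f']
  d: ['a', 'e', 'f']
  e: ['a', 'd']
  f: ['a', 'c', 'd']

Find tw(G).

2

A width-2 tree decomposition is:
Bags: B1 = {a, c, f}  B2 = {a, d, f}  B3 = {a, b, c}  B4 = {a, d, e}
Tree: B1–B2, B1–B3, B2–B4
Each bag holds 3 vertices, so the decomposition has width 2, which upper-bounds the treewidth. Conversely, {a, d, e} is a clique of size 3, and the vertices of any clique must share a bag in every tree decomposition; so some bag has ≥ 3 vertices and tw(G) ≥ 2. The upper and lower bounds meet at 2, so that is the treewidth.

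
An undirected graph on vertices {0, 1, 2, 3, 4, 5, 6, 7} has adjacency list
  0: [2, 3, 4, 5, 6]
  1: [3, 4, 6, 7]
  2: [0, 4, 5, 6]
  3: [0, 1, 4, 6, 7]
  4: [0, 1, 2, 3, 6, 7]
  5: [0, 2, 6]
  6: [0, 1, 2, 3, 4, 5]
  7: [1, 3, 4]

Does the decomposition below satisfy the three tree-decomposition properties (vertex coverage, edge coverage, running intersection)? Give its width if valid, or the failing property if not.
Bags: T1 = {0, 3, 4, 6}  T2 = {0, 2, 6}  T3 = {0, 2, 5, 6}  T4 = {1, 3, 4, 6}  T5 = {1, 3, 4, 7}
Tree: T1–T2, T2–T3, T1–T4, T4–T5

No — edge (4,2) lies in no bag.

A tree decomposition must satisfy three properties: every vertex lies in some bag; for every edge, both endpoints lie together in some bag; and for every vertex, the bags containing it form a connected subtree. Here edge (4,2) lies in no bag, so the decomposition is invalid.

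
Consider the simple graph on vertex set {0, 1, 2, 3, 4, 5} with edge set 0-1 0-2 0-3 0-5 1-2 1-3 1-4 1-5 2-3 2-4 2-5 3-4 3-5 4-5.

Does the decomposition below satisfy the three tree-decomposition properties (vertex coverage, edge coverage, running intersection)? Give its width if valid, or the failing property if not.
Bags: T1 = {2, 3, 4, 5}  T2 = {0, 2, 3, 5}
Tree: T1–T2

A tree decomposition must satisfy three properties: every vertex lies in some bag; for every edge, both endpoints lie together in some bag; and for every vertex, the bags containing it form a connected subtree. Here vertex 1 appears in no bag, so the decomposition is invalid.

No — vertex 1 appears in no bag.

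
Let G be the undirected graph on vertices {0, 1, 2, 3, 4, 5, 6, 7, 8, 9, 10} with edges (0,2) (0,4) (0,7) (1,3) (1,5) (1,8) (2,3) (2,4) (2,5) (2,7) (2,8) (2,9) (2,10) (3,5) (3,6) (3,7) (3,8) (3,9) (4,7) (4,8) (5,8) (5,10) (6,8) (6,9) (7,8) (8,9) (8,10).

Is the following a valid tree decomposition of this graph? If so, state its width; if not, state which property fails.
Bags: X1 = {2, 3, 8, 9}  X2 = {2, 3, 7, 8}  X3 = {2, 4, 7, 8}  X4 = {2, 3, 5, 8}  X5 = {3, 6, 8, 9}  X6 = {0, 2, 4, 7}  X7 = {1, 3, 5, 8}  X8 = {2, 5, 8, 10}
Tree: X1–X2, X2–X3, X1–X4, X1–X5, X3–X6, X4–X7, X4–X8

Yes; width 3.

Checking the three conditions: (i) the bags cover all of {0, 1, 2, 3, 4, 5, 6, 7, 8, 9, 10}; (ii) for each edge, some bag contains both endpoints; (iii) the bags containing any fixed vertex form a subtree. All hold, so the decomposition is valid with width 4 − 1 = 3.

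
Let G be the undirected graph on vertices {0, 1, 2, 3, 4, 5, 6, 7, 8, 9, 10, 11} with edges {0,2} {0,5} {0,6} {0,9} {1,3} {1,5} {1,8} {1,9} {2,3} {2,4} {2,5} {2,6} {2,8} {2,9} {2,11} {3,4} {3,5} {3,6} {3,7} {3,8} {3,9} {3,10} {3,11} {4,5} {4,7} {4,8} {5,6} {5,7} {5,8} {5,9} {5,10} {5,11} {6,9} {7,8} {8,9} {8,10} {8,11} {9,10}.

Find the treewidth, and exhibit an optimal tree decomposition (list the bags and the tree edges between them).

Every bag has size at most 5, so the width is 5 − 1 = 4 and tw(G) ≤ 4. For the lower bound, the 5 vertices {0, 2, 5, 6, 9} are pairwise adjacent, and any tree decomposition puts a clique entirely inside one bag — forcing width ≥ 4. Hence tw(G) = 4 exactly.

Treewidth 4.
One optimal decomposition is:
Bags: B1 = {2, 3, 5, 8, 9}  B2 = {1, 3, 5, 8, 9}  B3 = {2, 3, 4, 5, 8}  B4 = {2, 3, 5, 6, 9}  B5 = {0, 2, 5, 6, 9}  B6 = {3, 5, 8, 9, 10}  B7 = {3, 4, 5, 7, 8}  B8 = {2, 3, 5, 8, 11}
Tree: B1–B2, B1–B3, B1–B4, B4–B5, B1–B6, B3–B7, B1–B8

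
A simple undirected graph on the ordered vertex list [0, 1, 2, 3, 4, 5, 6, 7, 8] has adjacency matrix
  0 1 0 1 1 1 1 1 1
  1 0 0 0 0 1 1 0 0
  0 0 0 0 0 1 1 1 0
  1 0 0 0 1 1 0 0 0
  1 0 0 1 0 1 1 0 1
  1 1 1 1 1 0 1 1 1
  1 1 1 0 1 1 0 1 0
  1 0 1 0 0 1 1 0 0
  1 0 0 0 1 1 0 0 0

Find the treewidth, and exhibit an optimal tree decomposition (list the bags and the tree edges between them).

Treewidth 3.
Bags: B1 = {0, 5, 6, 7}  B2 = {2, 5, 6, 7}  B3 = {0, 1, 5, 6}  B4 = {0, 4, 5, 6}  B5 = {0, 3, 4, 5}  B6 = {0, 4, 5, 8}
Tree: B1–B2, B1–B3, B1–B4, B4–B5, B4–B6

Each bag holds 4 vertices, so the decomposition has width 3, which upper-bounds the treewidth. For the lower bound, the 4 vertices {0, 1, 5, 6} are pairwise adjacent, and any tree decomposition puts a clique entirely inside one bag — forcing width ≥ 3. The upper and lower bounds meet at 3, so that is the treewidth.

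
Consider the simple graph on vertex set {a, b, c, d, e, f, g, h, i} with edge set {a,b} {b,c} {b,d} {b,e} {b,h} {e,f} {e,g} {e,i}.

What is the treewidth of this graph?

1

A width-1 tree decomposition is:
Bags: B1 = {e, f}  B2 = {b, e}  B3 = {b, d}  B4 = {b, h}  B5 = {a, b}  B6 = {e, g}  B7 = {b, c}  B8 = {e, i}
Tree: B1–B2, B2–B3, B2–B4, B4–B5, B2–B6, B3–B7, B1–B8
Every bag has size at most 2, so the width is 2 − 1 = 1 and tw(G) ≤ 1. G has an edge, so its treewidth is at least 1. Combining the bounds, tw(G) = 1.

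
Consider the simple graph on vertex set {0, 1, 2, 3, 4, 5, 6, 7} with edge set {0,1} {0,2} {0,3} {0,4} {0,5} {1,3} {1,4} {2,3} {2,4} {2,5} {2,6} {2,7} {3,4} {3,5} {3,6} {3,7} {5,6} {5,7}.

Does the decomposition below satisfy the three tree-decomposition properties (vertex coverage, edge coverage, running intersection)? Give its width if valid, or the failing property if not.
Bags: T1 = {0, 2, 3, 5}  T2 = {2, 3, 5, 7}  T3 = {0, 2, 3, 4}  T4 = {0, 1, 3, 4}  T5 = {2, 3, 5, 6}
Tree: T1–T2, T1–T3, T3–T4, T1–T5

Checking the three conditions: (i) the bags cover all of {0, 1, 2, 3, 4, 5, 6, 7}; (ii) for each edge, some bag contains both endpoints; (iii) the bags containing any fixed vertex form a subtree. All hold, so the decomposition is valid with width 4 − 1 = 3.

Yes; width 3.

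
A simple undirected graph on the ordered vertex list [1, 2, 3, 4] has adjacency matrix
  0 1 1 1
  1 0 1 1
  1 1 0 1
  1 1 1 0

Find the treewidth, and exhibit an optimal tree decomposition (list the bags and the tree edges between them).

A single bag containing all 4 vertices is trivially a valid decomposition of width 3. Conversely, {1, 2, 3, 4} is a clique of size 4, and the vertices of any clique must share a bag in every tree decomposition; so some bag has ≥ 4 vertices and tw(G) ≥ 3. Combining the bounds, tw(G) = 3.

Treewidth 3.
One optimal decomposition is:
Bags: B1 = {1, 2, 3, 4}
Tree: (single bag)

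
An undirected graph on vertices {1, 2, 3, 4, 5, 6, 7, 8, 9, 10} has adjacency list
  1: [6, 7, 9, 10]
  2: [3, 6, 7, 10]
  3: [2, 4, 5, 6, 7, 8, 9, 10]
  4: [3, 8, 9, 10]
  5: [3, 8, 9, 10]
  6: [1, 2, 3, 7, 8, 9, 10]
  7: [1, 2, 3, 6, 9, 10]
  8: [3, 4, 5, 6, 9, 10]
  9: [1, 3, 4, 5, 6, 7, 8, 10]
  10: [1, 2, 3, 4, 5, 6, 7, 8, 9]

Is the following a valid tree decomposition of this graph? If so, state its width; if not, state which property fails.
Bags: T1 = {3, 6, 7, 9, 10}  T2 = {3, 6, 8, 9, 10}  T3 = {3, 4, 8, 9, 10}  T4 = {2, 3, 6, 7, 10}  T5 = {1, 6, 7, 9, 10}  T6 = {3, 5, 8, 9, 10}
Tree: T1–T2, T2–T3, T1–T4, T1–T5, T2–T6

Yes; width 4.

Vertex coverage: the bags together contain {1, 2, 3, 4, 5, 6, 7, 8, 9, 10}, the full vertex set. Edge coverage: each edge of G has both endpoints in at least one bag. Running intersection: for every vertex, the bags containing it form a connected subtree. All three properties hold, so this is a valid tree decomposition of width max|bag| − 1 = 4, and hence tw(G) ≤ 4.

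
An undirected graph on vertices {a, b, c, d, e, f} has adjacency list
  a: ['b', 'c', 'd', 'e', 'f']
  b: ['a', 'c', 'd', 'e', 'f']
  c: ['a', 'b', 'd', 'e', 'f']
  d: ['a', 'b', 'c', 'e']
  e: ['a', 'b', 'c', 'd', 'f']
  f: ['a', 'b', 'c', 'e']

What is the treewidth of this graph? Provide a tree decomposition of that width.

Treewidth 4.
One optimal decomposition is:
Bags: B1 = {a, b, c, d, e}  B2 = {a, b, c, e, f}
Tree: B1–B2

Every bag has size at most 5, so the width is 5 − 1 = 4 and tw(G) ≤ 4. On the other hand G contains the 5-clique {a, b, c, d, e}. A clique must lie in a single bag of any decomposition, so no decomposition can have width below 4. Therefore the treewidth is 4.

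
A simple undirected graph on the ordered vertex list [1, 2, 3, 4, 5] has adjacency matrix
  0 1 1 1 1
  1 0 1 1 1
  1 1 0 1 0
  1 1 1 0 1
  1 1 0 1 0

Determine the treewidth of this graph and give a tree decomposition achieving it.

The largest bag has 4 vertices, giving width 3; this decomposition certifies tw(G) ≤ 3. Conversely, {1, 2, 3, 4} is a clique of size 4, and the vertices of any clique must share a bag in every tree decomposition; so some bag has ≥ 4 vertices and tw(G) ≥ 3. Therefore the treewidth is 3.

Treewidth 3.
One optimal decomposition is:
Bags: B1 = {1, 2, 3, 4}  B2 = {1, 2, 4, 5}
Tree: B1–B2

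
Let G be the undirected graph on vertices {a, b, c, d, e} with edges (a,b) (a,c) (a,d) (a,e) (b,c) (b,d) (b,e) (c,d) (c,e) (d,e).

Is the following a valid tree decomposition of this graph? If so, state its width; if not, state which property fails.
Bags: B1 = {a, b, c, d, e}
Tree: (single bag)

Every vertex of G appears in some bag (union = {a, b, c, d, e}); every edge is covered by a bag; and for each vertex v the set of bags containing v is connected in the bag tree. The decomposition is therefore valid. The largest bag has 5 vertices, so the width is 4.

Yes; width 4.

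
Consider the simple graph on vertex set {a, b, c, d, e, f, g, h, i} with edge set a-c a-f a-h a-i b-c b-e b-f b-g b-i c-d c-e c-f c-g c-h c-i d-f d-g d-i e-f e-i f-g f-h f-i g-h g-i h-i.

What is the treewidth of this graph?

A width-4 tree decomposition is:
Bags: B1 = {b, c, f, g, i}  B2 = {b, c, e, f, i}  B3 = {c, d, f, g, i}  B4 = {c, f, g, h, i}  B5 = {a, c, f, h, i}
Tree: B1–B2, B1–B3, B1–B4, B4–B5
The largest bag has 5 vertices, giving width 4; this decomposition certifies tw(G) ≤ 4. On the other hand G contains the 5-clique {c, d, f, g, i}. A clique must lie in a single bag of any decomposition, so no decomposition can have width below 4. The upper and lower bounds meet at 4, so that is the treewidth.

4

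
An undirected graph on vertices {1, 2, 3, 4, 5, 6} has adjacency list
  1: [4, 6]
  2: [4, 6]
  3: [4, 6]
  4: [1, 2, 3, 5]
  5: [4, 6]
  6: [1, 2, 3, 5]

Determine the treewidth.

2

A width-2 tree decomposition is:
Bags: B1 = {3, 4, 6}  B2 = {2, 4, 6}  B3 = {4, 5, 6}  B4 = {1, 4, 6}
Tree: B1–B2, B2–B3, B3–B4
The largest bag has 3 vertices, giving width 2; this decomposition certifies tw(G) ≤ 2. The edges 3–4–2–6–3 form a cycle, so G is not a tree and its treewidth is at least 2. Therefore the treewidth is 2.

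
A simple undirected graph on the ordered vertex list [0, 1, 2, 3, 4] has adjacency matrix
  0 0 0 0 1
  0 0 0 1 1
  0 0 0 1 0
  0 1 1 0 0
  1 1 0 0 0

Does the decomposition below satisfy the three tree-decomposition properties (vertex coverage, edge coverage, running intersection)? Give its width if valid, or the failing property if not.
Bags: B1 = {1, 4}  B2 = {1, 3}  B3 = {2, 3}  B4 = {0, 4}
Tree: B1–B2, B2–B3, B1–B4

Every vertex of G appears in some bag (union = {0, 1, 2, 3, 4}); every edge is covered by a bag; and for each vertex v the set of bags containing v is connected in the bag tree. The decomposition is therefore valid. The largest bag has 2 vertices, so the width is 1.

Yes; width 1.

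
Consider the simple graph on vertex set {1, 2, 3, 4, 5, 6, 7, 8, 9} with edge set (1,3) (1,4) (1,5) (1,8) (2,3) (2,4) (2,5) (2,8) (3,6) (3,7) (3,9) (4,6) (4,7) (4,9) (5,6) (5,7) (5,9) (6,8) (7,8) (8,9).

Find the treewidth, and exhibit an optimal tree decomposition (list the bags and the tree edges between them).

Treewidth 4.
One optimal decomposition is:
Bags: B1 = {1, 3, 4, 5, 8}  B2 = {3, 4, 5, 6, 8}  B3 = {3, 4, 5, 8, 9}  B4 = {2, 3, 4, 5, 8}  B5 = {3, 4, 5, 7, 8}
Tree: B1–B2, B2–B3, B3–B4, B4–B5

Each bag holds 5 vertices, so the decomposition has width 4, which upper-bounds the treewidth. For the lower bound: the 5 vertex sets {1,8}, {3,6}, {4,9}, {5}, {2} are disjoint, each induces a connected subgraph, and every pair is joined by at least one edge of G. Contracting each set to a single vertex therefore yields K_{5} as a minor, and since treewidth is minor-monotone, tw(G) ≥ tw(K_{5}) = 4. Combining the bounds, tw(G) = 4.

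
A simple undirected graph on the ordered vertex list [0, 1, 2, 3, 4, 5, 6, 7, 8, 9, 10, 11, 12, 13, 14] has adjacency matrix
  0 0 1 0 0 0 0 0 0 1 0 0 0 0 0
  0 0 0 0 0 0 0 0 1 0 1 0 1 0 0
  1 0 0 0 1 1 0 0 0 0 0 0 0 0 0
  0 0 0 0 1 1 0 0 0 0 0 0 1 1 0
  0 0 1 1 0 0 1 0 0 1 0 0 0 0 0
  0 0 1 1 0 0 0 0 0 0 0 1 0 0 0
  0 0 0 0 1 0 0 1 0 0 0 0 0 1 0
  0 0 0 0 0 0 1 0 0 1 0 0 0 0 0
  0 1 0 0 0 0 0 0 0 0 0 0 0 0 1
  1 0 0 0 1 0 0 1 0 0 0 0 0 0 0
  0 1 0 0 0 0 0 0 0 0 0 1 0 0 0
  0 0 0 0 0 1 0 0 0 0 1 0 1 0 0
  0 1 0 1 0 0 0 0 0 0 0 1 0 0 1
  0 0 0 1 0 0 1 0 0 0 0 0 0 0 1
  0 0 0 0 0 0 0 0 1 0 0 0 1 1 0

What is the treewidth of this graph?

3

A width-3 tree decomposition is:
Bags: B1 = {0, 6, 7, 9}  B2 = {0, 4, 6, 9}  B3 = {0, 2, 4, 6}  B4 = {2, 4, 6, 13}  B5 = {2, 3, 4, 13}  B6 = {2, 3, 5, 13}  B7 = {3, 5, 13, 14}  B8 = {3, 5, 12, 14}  B9 = {5, 11, 12, 14}  B10 = {8, 11, 12, 14}  B11 = {1, 8, 11, 12}  B12 = {1, 8, 10, 11}
Tree: B1–B2, B2–B3, B3–B4, B4–B5, B5–B6, B6–B7, B7–B8, B8–B9, B9–B10, B10–B11, B11–B12
Each bag holds 4 vertices, so the decomposition has width 3, which upper-bounds the treewidth. For the lower bound: the 4 vertex sets {0,7,9}, {6}, {4}, {2,3,5,13} are disjoint, each induces a connected subgraph, and every pair is joined by at least one edge of G. Contracting each set to a single vertex therefore yields K_{4} as a minor, and since treewidth is minor-monotone, tw(G) ≥ tw(K_{4}) = 3. Therefore the treewidth is 3.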